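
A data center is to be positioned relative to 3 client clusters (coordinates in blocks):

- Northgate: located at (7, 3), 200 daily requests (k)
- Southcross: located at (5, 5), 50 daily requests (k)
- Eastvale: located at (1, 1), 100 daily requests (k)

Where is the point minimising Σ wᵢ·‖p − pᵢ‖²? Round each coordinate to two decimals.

The minimiser of Σwᵢ‖p−pᵢ‖² is the weighted centroid p* = (Σwᵢpᵢ)/(Σwᵢ).
Σwᵢ = 350.
Σwᵢxᵢ = 200·7 + 50·5 + 100·1 = 1750.
Σwᵢyᵢ = 200·3 + 50·5 + 100·1 = 950.
x* = 1750/350 = 5.00, y* = 950/350 = 2.71.

(5.00, 2.71)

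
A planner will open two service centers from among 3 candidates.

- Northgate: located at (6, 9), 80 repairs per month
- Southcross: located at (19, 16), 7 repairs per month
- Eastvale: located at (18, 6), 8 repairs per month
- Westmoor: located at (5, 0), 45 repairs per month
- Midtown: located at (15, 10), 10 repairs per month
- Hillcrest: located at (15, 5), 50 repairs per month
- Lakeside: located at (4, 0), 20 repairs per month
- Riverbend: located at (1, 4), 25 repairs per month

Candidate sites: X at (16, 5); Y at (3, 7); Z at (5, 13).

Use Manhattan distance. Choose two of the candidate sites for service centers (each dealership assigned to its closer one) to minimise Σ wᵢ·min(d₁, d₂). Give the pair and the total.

Evaluate every pair (each demand assigned to the nearer of the two):
  {X, Y}: total = 1322
  {X, Z}: total = 1822
  {Y, Z}: total = 2167
Best pair: {X, Y} with total 1322.

{X, Y}, total 1322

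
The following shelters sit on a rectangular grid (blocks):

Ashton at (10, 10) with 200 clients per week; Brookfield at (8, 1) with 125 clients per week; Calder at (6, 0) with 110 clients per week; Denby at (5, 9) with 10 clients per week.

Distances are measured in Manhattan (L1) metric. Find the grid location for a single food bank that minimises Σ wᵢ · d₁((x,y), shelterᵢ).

(8, 1)

Manhattan distance separates: Σwᵢ(|x−xᵢ|+|y−yᵢ|) = Σwᵢ|x−xᵢ| + Σwᵢ|y−yᵢ|, so x and y are optimised independently as 1-D weighted medians.
Total weight W = 445; half = 222.5.
x-coordinate, sorted with cumulative weight:
  x=5 (Denby, w=10) cum 10
  x=6 (Calder, w=110) cum 120
  x=8 (Brookfield, w=125) cum 245  ← median
  x=10 (Ashton, w=200) cum 445
⇒ x* = 8
y-coordinate, sorted with cumulative weight:
  y=0 (Calder, w=110) cum 110
  y=1 (Brookfield, w=125) cum 235  ← median
  y=9 (Denby, w=10) cum 245
  y=10 (Ashton, w=200) cum 445
⇒ y* = 1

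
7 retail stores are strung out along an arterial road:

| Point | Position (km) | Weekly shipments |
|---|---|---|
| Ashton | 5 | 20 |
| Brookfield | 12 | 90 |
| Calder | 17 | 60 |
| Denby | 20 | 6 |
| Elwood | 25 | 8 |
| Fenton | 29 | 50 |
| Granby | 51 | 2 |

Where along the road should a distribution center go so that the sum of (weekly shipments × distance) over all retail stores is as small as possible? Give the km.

x = 17

For a sum of weighted absolute distances on a line, the optimum is the weighted median (not the mean). Total weight W = 236; half-weight = 118.
Sort by position and accumulate weight:
  km 5 (Ashton, w=20) → cum 20
  km 12 (Brookfield, w=90) → cum 110
  km 17 (Calder, w=60) → cum 170  ≥ 118 → median here
  km 20 (Denby, w=6) → cum 176
  km 25 (Elwood, w=8) → cum 184
  km 29 (Fenton, w=50) → cum 234
  km 51 (Granby, w=2) → cum 236
Optimal location: km 17.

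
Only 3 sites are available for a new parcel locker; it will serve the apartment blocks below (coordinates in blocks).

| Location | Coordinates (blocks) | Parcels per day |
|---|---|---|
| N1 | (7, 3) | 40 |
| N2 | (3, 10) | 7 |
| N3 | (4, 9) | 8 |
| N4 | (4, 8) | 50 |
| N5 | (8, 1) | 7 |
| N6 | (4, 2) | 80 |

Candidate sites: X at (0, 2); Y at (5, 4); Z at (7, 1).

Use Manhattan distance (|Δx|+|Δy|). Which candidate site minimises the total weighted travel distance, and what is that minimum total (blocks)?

Total weighted distance at each candidate:
  X (0, 2): total = 1368
  Y (5, 4): total = 756
  Z (7, 1): total = 1086
Minimum is at Y with total 756 blocks.

Y, total 756 blocks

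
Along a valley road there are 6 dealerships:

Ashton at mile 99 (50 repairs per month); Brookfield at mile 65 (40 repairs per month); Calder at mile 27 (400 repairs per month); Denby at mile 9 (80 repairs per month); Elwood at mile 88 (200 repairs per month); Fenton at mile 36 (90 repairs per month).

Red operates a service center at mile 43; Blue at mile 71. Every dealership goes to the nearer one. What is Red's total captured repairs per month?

570

The indifferent point is the midpoint (43+71)/2 = 57; dealerships left of it (closer to Red at 43) go to Red, those right go to Blue.
  Denby at 9 (w=80) → Red
  Calder at 27 (w=400) → Red
  Fenton at 36 (w=90) → Red
  Brookfield at 65 (w=40) → Blue
  Elwood at 88 (w=200) → Blue
  Ashton at 99 (w=50) → Blue
Red captures 570; Blue captures 290.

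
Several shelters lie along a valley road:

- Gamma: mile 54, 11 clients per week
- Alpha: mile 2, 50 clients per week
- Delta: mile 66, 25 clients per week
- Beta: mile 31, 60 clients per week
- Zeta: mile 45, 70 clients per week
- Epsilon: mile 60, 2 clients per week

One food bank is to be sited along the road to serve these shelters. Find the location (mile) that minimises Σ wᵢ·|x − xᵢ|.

For a sum of weighted absolute distances on a line, the optimum is the weighted median (not the mean). Total weight W = 218; half-weight = 109.
Sort by position and accumulate weight:
  mile 2 (Alpha, w=50) → cum 50
  mile 31 (Beta, w=60) → cum 110  ≥ 109 → median here
  mile 45 (Zeta, w=70) → cum 180
  mile 54 (Gamma, w=11) → cum 191
  mile 60 (Epsilon, w=2) → cum 193
  mile 66 (Delta, w=25) → cum 218
Optimal location: mile 31.

x = 31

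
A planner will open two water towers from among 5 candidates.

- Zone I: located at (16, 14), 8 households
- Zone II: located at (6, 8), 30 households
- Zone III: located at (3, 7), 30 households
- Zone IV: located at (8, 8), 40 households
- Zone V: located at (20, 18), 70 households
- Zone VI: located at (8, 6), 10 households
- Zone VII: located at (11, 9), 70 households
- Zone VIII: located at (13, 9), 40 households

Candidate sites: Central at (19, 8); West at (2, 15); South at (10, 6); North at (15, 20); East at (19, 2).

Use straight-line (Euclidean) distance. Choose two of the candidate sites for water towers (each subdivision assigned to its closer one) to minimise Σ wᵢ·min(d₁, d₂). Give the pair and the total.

Evaluate every pair (each demand assigned to the nearer of the two):
  {South, North}: total = 1296.1
  {Central, South}: total = 1627.7
  {West, South}: total = 2043.9
  {South, East}: total = 2043.9
  {Central, West}: total = 2525.5
  {West, North}: total = 2590.7
  {Central, North}: total = 2656.0
  {Central, East}: total = 2987.6
  {North, East}: total = 3089.2
  {West, East}: total = 3294.7
Best pair: {South, North} with total 1296.1.

{South, North}, total 1296.1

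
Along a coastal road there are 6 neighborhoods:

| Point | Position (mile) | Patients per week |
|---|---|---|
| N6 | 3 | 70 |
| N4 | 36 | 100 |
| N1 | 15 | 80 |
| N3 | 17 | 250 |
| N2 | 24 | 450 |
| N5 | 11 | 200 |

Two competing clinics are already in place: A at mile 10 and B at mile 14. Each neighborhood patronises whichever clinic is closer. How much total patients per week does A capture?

270

The indifferent point is the midpoint (10+14)/2 = 12; neighborhoods left of it (closer to A at 10) go to A, those right go to B.
  N6 at 3 (w=70) → A
  N5 at 11 (w=200) → A
  N1 at 15 (w=80) → B
  N3 at 17 (w=250) → B
  N2 at 24 (w=450) → B
  N4 at 36 (w=100) → B
A captures 270; B captures 880.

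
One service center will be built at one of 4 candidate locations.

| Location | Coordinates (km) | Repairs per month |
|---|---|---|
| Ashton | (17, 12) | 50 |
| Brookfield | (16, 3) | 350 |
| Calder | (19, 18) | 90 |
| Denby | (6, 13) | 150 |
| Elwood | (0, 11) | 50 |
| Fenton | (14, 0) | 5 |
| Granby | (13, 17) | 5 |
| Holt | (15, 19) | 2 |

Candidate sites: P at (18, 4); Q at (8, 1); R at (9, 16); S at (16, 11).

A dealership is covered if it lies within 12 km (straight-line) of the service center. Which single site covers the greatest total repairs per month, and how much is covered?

S, covering 652

Coverage radius r = 12 km; a point is covered iff (Δx)²+(Δy)² ≤ 12² = 144.
  P (18, 4): covers {Ashton, Brookfield, Fenton} → 405
  Q (8, 1): covers {Brookfield, Fenton} → 355
  R (9, 16): covers {Ashton, Calder, Denby, Elwood, Granby, Holt} → 347
  S (16, 11): covers {Ashton, Brookfield, Calder, Denby, Fenton, Granby, Holt} → 652
Maximum coverage at S: 652 repairs per month.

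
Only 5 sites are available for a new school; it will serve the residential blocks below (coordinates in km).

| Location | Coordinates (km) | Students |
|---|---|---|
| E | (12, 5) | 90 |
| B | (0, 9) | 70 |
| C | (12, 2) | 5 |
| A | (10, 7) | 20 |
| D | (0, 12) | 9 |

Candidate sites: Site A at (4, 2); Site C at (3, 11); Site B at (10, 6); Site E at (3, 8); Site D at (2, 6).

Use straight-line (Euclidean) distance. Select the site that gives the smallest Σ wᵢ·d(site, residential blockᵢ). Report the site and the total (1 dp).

Site B, total 1079.4 km

Total weighted distance at each candidate:
  Site A (4, 2): total = 1626.5
  Site C (3, 11): total = 1479.2
  Site B (10, 6): total = 1079.4
  Site E (3, 8): total = 1315.7
  Site D (2, 6): total = 1428.9
Minimum is at Site B with total 1079.4 km.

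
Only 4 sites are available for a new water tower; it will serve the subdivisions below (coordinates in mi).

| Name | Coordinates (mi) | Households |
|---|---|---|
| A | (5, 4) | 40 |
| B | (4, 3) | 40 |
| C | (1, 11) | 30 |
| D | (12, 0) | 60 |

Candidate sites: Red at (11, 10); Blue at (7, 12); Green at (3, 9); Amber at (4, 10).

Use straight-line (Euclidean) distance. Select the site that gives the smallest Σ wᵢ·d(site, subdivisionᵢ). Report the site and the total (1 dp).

Green, total 1307.2 mi

Total weighted distance at each candidate:
  Red (11, 10): total = 1639.9
  Blue (7, 12): total = 1671.8
  Green (3, 9): total = 1307.2
  Amber (4, 10): total = 1386.6
Minimum is at Green with total 1307.2 mi.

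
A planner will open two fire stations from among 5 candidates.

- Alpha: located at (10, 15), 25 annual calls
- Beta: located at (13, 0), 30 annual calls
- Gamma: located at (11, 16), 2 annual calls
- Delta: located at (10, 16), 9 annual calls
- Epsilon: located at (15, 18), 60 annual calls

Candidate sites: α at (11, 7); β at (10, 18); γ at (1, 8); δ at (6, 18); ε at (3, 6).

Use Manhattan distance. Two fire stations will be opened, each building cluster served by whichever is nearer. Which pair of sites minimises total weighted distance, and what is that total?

Evaluate every pair (each demand assigned to the nearer of the two):
  {α, β}: total = 669
  {β, ε}: total = 879
  {β, γ}: total = 999
  {β, δ}: total = 1029
  {α, δ}: total = 1053
  {δ, ε}: total = 1263
  {γ, δ}: total = 1383
  {α, γ}: total = 1503
  {α, ε}: total = 1503
  {γ, ε}: total = 2509
Best pair: {α, β} with total 669.

{α, β}, total 669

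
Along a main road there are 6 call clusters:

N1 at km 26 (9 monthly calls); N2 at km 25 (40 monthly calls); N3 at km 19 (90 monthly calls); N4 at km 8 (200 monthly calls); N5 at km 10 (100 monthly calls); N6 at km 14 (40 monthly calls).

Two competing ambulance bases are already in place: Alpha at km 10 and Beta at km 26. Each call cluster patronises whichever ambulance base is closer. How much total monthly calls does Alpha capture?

340

The indifferent point is the midpoint (10+26)/2 = 18; call clusters left of it (closer to Alpha at 10) go to Alpha, those right go to Beta.
  N4 at 8 (w=200) → Alpha
  N5 at 10 (w=100) → Alpha
  N6 at 14 (w=40) → Alpha
  N3 at 19 (w=90) → Beta
  N2 at 25 (w=40) → Beta
  N1 at 26 (w=9) → Beta
Alpha captures 340; Beta captures 139.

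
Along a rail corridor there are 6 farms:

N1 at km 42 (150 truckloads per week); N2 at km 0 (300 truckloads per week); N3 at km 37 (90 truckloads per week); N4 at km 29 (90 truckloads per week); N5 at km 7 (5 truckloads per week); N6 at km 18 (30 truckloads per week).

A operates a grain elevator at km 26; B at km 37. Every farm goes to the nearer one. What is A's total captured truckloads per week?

425

The indifferent point is the midpoint (26+37)/2 = 31.5; farms left of it (closer to A at 26) go to A, those right go to B.
  N2 at 0 (w=300) → A
  N5 at 7 (w=5) → A
  N6 at 18 (w=30) → A
  N4 at 29 (w=90) → A
  N3 at 37 (w=90) → B
  N1 at 42 (w=150) → B
A captures 425; B captures 240.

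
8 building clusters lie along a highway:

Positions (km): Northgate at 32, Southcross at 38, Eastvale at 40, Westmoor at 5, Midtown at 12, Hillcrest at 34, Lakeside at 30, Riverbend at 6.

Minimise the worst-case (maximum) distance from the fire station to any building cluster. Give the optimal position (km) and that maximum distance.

The 1-center on a line is the midpoint of the two extreme points: leftmost at 5, rightmost at 40.
Optimal location = (5 + 40)/2 = 22.5; maximum distance = (40 − 5)/2 = 17.5.

location 22.5, max distance 17.5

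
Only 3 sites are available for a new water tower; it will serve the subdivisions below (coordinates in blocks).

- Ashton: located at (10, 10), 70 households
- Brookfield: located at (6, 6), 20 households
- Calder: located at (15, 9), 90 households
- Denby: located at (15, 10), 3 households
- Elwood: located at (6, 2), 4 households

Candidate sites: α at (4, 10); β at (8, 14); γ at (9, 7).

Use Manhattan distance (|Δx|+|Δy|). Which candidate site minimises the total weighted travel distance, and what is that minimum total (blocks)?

γ, total 1139 blocks

Total weighted distance at each candidate:
  α (4, 10): total = 1693
  β (8, 14): total = 1789
  γ (9, 7): total = 1139
Minimum is at γ with total 1139 blocks.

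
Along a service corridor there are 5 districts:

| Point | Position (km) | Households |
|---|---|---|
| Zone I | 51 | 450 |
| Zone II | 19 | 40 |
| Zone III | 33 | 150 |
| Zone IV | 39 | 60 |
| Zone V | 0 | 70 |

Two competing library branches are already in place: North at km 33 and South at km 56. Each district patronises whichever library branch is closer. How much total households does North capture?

The indifferent point is the midpoint (33+56)/2 = 44.5; districts left of it (closer to North at 33) go to North, those right go to South.
  Zone V at 0 (w=70) → North
  Zone II at 19 (w=40) → North
  Zone III at 33 (w=150) → North
  Zone IV at 39 (w=60) → North
  Zone I at 51 (w=450) → South
North captures 320; South captures 450.

320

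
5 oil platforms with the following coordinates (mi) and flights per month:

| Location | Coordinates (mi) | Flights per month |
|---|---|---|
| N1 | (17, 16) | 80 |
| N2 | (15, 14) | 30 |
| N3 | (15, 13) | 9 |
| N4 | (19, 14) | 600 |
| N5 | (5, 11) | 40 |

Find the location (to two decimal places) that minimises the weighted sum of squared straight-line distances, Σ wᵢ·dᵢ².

(17.85, 14.04)

The minimiser of Σwᵢ‖p−pᵢ‖² is the weighted centroid p* = (Σwᵢpᵢ)/(Σwᵢ).
Σwᵢ = 759.
Σwᵢxᵢ = 80·17 + 30·15 + 9·15 + 600·19 + 40·5 = 13545.
Σwᵢyᵢ = 80·16 + 30·14 + 9·13 + 600·14 + 40·11 = 10657.
x* = 13545/759 = 17.85, y* = 10657/759 = 14.04.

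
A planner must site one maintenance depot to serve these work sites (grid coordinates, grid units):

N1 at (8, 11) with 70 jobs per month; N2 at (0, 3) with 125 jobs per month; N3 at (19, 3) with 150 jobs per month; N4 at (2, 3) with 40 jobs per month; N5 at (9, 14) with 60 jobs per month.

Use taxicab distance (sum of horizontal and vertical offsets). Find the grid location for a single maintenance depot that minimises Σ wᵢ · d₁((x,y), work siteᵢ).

(8, 3)

Manhattan distance separates: Σwᵢ(|x−xᵢ|+|y−yᵢ|) = Σwᵢ|x−xᵢ| + Σwᵢ|y−yᵢ|, so x and y are optimised independently as 1-D weighted medians.
Total weight W = 445; half = 222.5.
x-coordinate, sorted with cumulative weight:
  x=0 (N2, w=125) cum 125
  x=2 (N4, w=40) cum 165
  x=8 (N1, w=70) cum 235  ← median
  x=9 (N5, w=60) cum 295
  x=19 (N3, w=150) cum 445
⇒ x* = 8
y-coordinate, sorted with cumulative weight:
  y=3 (N2, w=125) cum 125
  y=3 (N3, w=150) cum 275  ← median
  y=3 (N4, w=40) cum 315
  y=11 (N1, w=70) cum 385
  y=14 (N5, w=60) cum 445
⇒ y* = 3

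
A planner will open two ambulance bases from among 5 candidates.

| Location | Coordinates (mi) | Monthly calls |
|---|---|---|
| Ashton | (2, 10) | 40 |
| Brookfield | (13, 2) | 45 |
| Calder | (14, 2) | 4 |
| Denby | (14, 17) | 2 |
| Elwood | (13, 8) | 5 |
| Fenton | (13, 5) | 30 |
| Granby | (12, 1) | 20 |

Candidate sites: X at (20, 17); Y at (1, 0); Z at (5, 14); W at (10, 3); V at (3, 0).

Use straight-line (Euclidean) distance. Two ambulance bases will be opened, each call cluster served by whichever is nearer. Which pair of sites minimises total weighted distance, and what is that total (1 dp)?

{Z, W}, total 571.7

Evaluate every pair (each demand assigned to the nearer of the two):
  {Z, W}: total = 571.7
  {Y, W}: total = 783.8
  {W, V}: total = 783.8
  {X, W}: total = 789.9
  {Z, V}: total = 1289.1
  {Y, Z}: total = 1451.2
  {X, V}: total = 1491.2
  {Y, V}: total = 1526.7
  {X, Z}: total = 1627.5
  {X, Y}: total = 1682.0
Best pair: {Z, W} with total 571.7.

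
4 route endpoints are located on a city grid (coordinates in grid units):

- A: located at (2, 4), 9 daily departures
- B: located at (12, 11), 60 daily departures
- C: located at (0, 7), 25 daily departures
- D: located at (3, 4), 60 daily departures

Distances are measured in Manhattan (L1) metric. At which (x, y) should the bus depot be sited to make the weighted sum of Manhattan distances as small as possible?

(3, 7)

Manhattan distance separates: Σwᵢ(|x−xᵢ|+|y−yᵢ|) = Σwᵢ|x−xᵢ| + Σwᵢ|y−yᵢ|, so x and y are optimised independently as 1-D weighted medians.
Total weight W = 154; half = 77.
x-coordinate, sorted with cumulative weight:
  x=0 (C, w=25) cum 25
  x=2 (A, w=9) cum 34
  x=3 (D, w=60) cum 94  ← median
  x=12 (B, w=60) cum 154
⇒ x* = 3
y-coordinate, sorted with cumulative weight:
  y=4 (A, w=9) cum 9
  y=4 (D, w=60) cum 69
  y=7 (C, w=25) cum 94  ← median
  y=11 (B, w=60) cum 154
⇒ y* = 7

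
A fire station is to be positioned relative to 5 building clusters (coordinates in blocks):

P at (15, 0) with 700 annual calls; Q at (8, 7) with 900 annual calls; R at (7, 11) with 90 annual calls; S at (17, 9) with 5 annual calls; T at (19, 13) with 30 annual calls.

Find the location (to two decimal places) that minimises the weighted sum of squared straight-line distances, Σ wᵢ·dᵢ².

(11.01, 4.48)

The minimiser of Σwᵢ‖p−pᵢ‖² is the weighted centroid p* = (Σwᵢpᵢ)/(Σwᵢ).
Σwᵢ = 1725.
Σwᵢxᵢ = 700·15 + 900·8 + 90·7 + 5·17 + 30·19 = 18985.
Σwᵢyᵢ = 700·0 + 900·7 + 90·11 + 5·9 + 30·13 = 7725.
x* = 18985/1725 = 11.01, y* = 7725/1725 = 4.48.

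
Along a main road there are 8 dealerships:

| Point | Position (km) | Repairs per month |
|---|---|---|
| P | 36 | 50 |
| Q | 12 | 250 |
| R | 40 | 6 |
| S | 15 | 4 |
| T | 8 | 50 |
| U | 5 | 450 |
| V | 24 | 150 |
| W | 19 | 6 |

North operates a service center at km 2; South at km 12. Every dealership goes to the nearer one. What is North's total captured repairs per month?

The indifferent point is the midpoint (2+12)/2 = 7; dealerships left of it (closer to North at 2) go to North, those right go to South.
  U at 5 (w=450) → North
  T at 8 (w=50) → South
  Q at 12 (w=250) → South
  S at 15 (w=4) → South
  W at 19 (w=6) → South
  V at 24 (w=150) → South
  P at 36 (w=50) → South
  R at 40 (w=6) → South
North captures 450; South captures 516.

450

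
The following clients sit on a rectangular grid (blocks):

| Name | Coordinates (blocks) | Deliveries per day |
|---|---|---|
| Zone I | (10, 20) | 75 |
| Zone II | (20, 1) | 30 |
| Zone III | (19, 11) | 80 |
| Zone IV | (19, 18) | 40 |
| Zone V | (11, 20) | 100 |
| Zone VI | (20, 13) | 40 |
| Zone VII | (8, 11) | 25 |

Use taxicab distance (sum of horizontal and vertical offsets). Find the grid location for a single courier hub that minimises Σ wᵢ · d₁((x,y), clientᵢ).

Manhattan distance separates: Σwᵢ(|x−xᵢ|+|y−yᵢ|) = Σwᵢ|x−xᵢ| + Σwᵢ|y−yᵢ|, so x and y are optimised independently as 1-D weighted medians.
Total weight W = 390; half = 195.
x-coordinate, sorted with cumulative weight:
  x=8 (Zone VII, w=25) cum 25
  x=10 (Zone I, w=75) cum 100
  x=11 (Zone V, w=100) cum 200  ← median
  x=19 (Zone III, w=80) cum 280
  x=19 (Zone IV, w=40) cum 320
  x=20 (Zone II, w=30) cum 350
  x=20 (Zone VI, w=40) cum 390
⇒ x* = 11
y-coordinate, sorted with cumulative weight:
  y=1 (Zone II, w=30) cum 30
  y=11 (Zone III, w=80) cum 110
  y=11 (Zone VII, w=25) cum 135
  y=13 (Zone VI, w=40) cum 175
  y=18 (Zone IV, w=40) cum 215  ← median
  y=20 (Zone I, w=75) cum 290
  y=20 (Zone V, w=100) cum 390
⇒ y* = 18

(11, 18)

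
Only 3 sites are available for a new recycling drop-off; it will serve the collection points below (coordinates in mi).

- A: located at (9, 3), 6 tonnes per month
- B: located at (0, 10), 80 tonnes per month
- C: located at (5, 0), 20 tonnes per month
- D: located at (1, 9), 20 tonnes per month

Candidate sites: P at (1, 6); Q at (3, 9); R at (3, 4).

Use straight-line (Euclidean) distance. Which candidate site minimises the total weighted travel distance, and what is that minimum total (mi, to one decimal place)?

Total weighted distance at each candidate:
  P (1, 6): total = 585.3
  Q (3, 9): total = 528.3
  R (3, 4): total = 770.3
Minimum is at Q with total 528.3 mi.

Q, total 528.3 mi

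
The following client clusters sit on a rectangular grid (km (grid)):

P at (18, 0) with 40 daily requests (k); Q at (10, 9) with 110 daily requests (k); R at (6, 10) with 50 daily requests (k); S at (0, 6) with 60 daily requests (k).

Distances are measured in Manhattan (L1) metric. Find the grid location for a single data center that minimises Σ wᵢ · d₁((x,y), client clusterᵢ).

(10, 9)

Manhattan distance separates: Σwᵢ(|x−xᵢ|+|y−yᵢ|) = Σwᵢ|x−xᵢ| + Σwᵢ|y−yᵢ|, so x and y are optimised independently as 1-D weighted medians.
Total weight W = 260; half = 130.
x-coordinate, sorted with cumulative weight:
  x=0 (S, w=60) cum 60
  x=6 (R, w=50) cum 110
  x=10 (Q, w=110) cum 220  ← median
  x=18 (P, w=40) cum 260
⇒ x* = 10
y-coordinate, sorted with cumulative weight:
  y=0 (P, w=40) cum 40
  y=6 (S, w=60) cum 100
  y=9 (Q, w=110) cum 210  ← median
  y=10 (R, w=50) cum 260
⇒ y* = 9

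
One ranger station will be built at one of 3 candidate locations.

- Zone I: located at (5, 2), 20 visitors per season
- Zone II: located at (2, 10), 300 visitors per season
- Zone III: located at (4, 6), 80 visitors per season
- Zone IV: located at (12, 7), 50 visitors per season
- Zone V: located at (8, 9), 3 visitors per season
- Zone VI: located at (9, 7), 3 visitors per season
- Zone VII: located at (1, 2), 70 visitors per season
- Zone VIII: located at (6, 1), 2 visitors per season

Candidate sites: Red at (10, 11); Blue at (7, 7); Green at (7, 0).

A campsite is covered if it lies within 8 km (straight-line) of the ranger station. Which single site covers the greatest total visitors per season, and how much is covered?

Blue, covering 528

Coverage radius r = 8 km; a point is covered iff (Δx)²+(Δy)² ≤ 8² = 64.
  Red (10, 11): covers {Zone III, Zone IV, Zone V, Zone VI} → 136
  Blue (7, 7): covers {Zone I, Zone II, Zone III, Zone IV, Zone V, Zone VI, Zone VII, Zone VIII} → 528
  Green (7, 0): covers {Zone I, Zone III, Zone VI, Zone VII, Zone VIII} → 175
Maximum coverage at Blue: 528 visitors per season.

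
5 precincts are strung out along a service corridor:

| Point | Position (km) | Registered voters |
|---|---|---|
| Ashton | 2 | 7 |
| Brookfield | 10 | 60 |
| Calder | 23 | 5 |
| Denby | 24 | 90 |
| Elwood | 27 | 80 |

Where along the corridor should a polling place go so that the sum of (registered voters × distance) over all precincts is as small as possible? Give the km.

For a sum of weighted absolute distances on a line, the optimum is the weighted median (not the mean). Total weight W = 242; half-weight = 121.
Sort by position and accumulate weight:
  km 2 (Ashton, w=7) → cum 7
  km 10 (Brookfield, w=60) → cum 67
  km 23 (Calder, w=5) → cum 72
  km 24 (Denby, w=90) → cum 162  ≥ 121 → median here
  km 27 (Elwood, w=80) → cum 242
Optimal location: km 24.

x = 24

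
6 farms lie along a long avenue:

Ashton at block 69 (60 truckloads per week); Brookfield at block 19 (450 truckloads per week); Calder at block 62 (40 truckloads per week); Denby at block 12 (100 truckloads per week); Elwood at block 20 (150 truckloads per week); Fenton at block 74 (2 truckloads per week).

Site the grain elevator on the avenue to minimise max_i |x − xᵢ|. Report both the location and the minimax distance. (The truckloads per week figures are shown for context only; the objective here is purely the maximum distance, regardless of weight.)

location 43, max distance 31

The 1-center on a line is the midpoint of the two extreme points: leftmost at 12, rightmost at 74.
Optimal location = (12 + 74)/2 = 43; maximum distance = (74 − 12)/2 = 31.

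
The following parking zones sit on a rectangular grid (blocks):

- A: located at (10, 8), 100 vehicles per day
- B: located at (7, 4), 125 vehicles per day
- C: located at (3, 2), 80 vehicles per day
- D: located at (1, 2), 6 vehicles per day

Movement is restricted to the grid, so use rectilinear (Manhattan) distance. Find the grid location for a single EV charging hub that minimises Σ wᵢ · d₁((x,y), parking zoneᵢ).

(7, 4)

Manhattan distance separates: Σwᵢ(|x−xᵢ|+|y−yᵢ|) = Σwᵢ|x−xᵢ| + Σwᵢ|y−yᵢ|, so x and y are optimised independently as 1-D weighted medians.
Total weight W = 311; half = 155.5.
x-coordinate, sorted with cumulative weight:
  x=1 (D, w=6) cum 6
  x=3 (C, w=80) cum 86
  x=7 (B, w=125) cum 211  ← median
  x=10 (A, w=100) cum 311
⇒ x* = 7
y-coordinate, sorted with cumulative weight:
  y=2 (C, w=80) cum 80
  y=2 (D, w=6) cum 86
  y=4 (B, w=125) cum 211  ← median
  y=8 (A, w=100) cum 311
⇒ y* = 4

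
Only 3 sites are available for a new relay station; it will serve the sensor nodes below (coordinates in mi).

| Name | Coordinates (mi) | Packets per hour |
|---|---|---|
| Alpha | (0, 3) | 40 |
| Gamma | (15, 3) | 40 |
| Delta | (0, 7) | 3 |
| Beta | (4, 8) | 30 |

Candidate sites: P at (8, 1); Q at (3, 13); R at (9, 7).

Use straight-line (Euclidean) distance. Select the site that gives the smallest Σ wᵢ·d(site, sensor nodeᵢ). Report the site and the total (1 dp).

Total weighted distance at each candidate:
  P (8, 1): total = 892.9
  Q (3, 13): total = 1215.5
  R (9, 7): total = 862.4
Minimum is at R with total 862.4 mi.

R, total 862.4 mi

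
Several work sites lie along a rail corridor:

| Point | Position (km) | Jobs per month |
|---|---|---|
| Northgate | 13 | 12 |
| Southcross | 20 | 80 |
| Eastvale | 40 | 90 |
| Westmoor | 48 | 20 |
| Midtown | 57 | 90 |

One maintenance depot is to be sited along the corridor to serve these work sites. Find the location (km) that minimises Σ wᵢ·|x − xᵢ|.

x = 40

For a sum of weighted absolute distances on a line, the optimum is the weighted median (not the mean). Total weight W = 292; half-weight = 146.
Sort by position and accumulate weight:
  km 13 (Northgate, w=12) → cum 12
  km 20 (Southcross, w=80) → cum 92
  km 40 (Eastvale, w=90) → cum 182  ≥ 146 → median here
  km 48 (Westmoor, w=20) → cum 202
  km 57 (Midtown, w=90) → cum 292
Optimal location: km 40.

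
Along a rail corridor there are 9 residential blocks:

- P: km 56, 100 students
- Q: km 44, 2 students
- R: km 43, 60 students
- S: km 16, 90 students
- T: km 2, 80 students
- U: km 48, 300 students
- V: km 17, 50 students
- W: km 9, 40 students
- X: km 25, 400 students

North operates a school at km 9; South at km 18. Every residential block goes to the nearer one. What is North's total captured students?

120

The indifferent point is the midpoint (9+18)/2 = 13.5; residential blocks left of it (closer to North at 9) go to North, those right go to South.
  T at 2 (w=80) → North
  W at 9 (w=40) → North
  S at 16 (w=90) → South
  V at 17 (w=50) → South
  X at 25 (w=400) → South
  R at 43 (w=60) → South
  Q at 44 (w=2) → South
  U at 48 (w=300) → South
  P at 56 (w=100) → South
North captures 120; South captures 1002.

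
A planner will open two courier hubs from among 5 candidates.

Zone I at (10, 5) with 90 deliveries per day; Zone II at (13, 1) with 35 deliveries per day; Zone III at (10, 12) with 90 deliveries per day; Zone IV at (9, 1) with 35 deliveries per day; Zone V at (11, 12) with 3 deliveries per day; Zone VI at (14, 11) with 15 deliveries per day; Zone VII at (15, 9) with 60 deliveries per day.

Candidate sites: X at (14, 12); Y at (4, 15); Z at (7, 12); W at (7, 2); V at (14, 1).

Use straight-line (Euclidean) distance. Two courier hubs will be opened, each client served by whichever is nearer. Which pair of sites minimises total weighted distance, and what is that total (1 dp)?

{X, W}, total 1246.7

Evaluate every pair (each demand assigned to the nearer of the two):
  {X, W}: total = 1246.7
  {X, V}: total = 1292.9
  {Z, W}: total = 1573.7
  {Z, V}: total = 1590.9
  {X, Z}: total = 1947.1
  {Y, V}: total = 1979.4
  {Y, W}: total = 2098.9
  {W, V}: total = 2100.8
  {X, Y}: total = 2108.8
  {Y, Z}: total = 2416.0
Best pair: {X, W} with total 1246.7.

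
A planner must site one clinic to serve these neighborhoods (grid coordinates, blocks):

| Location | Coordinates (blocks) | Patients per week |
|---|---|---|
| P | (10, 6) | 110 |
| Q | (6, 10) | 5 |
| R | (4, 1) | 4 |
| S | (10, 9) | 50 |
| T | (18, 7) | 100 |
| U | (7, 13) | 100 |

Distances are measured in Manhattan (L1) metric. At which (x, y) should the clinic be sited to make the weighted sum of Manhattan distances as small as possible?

Manhattan distance separates: Σwᵢ(|x−xᵢ|+|y−yᵢ|) = Σwᵢ|x−xᵢ| + Σwᵢ|y−yᵢ|, so x and y are optimised independently as 1-D weighted medians.
Total weight W = 369; half = 184.5.
x-coordinate, sorted with cumulative weight:
  x=4 (R, w=4) cum 4
  x=6 (Q, w=5) cum 9
  x=7 (U, w=100) cum 109
  x=10 (P, w=110) cum 219  ← median
  x=10 (S, w=50) cum 269
  x=18 (T, w=100) cum 369
⇒ x* = 10
y-coordinate, sorted with cumulative weight:
  y=1 (R, w=4) cum 4
  y=6 (P, w=110) cum 114
  y=7 (T, w=100) cum 214  ← median
  y=9 (S, w=50) cum 264
  y=10 (Q, w=5) cum 269
  y=13 (U, w=100) cum 369
⇒ y* = 7

(10, 7)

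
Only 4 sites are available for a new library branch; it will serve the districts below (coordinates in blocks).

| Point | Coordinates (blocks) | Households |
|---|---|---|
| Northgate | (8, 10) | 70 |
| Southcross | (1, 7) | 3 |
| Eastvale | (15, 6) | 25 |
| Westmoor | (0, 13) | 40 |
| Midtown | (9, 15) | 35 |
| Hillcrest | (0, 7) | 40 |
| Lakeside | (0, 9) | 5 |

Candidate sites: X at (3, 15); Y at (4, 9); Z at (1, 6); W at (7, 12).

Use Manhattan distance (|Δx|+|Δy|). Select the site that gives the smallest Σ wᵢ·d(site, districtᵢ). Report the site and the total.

Total weighted distance at each candidate:
  X (3, 15): total = 2150
  Y (4, 9): total = 1680
  Z (1, 6): total = 2138
  W (7, 12): total = 1618
Minimum is at W with total 1618 blocks.

W, total 1618 blocks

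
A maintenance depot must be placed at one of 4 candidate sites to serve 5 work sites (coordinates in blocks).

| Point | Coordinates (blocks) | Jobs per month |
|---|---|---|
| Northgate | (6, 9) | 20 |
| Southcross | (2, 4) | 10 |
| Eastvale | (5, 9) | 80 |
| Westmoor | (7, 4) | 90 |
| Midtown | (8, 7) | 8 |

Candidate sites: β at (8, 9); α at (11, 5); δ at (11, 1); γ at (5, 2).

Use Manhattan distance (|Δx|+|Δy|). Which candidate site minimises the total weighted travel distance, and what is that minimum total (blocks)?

Total weighted distance at each candidate:
  β (8, 9): total = 946
  α (11, 5): total = 1570
  δ (11, 1): total = 2202
  γ (5, 2): total = 1194
Minimum is at β with total 946 blocks.

β, total 946 blocks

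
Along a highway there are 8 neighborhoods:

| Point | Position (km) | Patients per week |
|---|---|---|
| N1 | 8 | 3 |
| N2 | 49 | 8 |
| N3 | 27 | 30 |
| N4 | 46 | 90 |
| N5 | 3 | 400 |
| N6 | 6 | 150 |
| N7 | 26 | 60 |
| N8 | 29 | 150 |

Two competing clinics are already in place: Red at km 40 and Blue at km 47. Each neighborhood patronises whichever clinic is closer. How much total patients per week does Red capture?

793

The indifferent point is the midpoint (40+47)/2 = 43.5; neighborhoods left of it (closer to Red at 40) go to Red, those right go to Blue.
  N5 at 3 (w=400) → Red
  N6 at 6 (w=150) → Red
  N1 at 8 (w=3) → Red
  N7 at 26 (w=60) → Red
  N3 at 27 (w=30) → Red
  N8 at 29 (w=150) → Red
  N4 at 46 (w=90) → Blue
  N2 at 49 (w=8) → Blue
Red captures 793; Blue captures 98.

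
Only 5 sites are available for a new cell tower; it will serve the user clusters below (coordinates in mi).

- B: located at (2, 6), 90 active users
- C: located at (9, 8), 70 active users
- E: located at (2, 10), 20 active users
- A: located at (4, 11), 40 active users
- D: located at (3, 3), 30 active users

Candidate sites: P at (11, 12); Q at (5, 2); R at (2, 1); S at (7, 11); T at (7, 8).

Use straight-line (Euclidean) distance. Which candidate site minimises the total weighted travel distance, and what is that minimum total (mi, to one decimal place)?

T, total 1094.2 mi

Total weighted distance at each candidate:
  P (11, 12): total = 2115.0
  Q (5, 2): total = 1555.0
  R (2, 1): total = 1798.0
  S (7, 11): total = 1379.1
  T (7, 8): total = 1094.2
Minimum is at T with total 1094.2 mi.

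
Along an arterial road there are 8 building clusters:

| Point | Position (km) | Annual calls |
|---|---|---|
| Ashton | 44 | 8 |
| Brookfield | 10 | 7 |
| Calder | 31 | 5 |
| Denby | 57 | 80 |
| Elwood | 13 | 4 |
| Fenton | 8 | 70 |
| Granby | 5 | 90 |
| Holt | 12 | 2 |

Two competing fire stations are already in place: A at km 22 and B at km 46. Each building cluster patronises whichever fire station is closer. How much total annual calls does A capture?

178

The indifferent point is the midpoint (22+46)/2 = 34; building clusters left of it (closer to A at 22) go to A, those right go to B.
  Granby at 5 (w=90) → A
  Fenton at 8 (w=70) → A
  Brookfield at 10 (w=7) → A
  Holt at 12 (w=2) → A
  Elwood at 13 (w=4) → A
  Calder at 31 (w=5) → A
  Ashton at 44 (w=8) → B
  Denby at 57 (w=80) → B
A captures 178; B captures 88.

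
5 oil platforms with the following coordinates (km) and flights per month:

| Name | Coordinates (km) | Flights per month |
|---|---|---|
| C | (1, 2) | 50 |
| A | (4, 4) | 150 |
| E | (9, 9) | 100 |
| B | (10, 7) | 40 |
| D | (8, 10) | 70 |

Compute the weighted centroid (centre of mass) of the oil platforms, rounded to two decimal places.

The minimiser of Σwᵢ‖p−pᵢ‖² is the weighted centroid p* = (Σwᵢpᵢ)/(Σwᵢ).
Σwᵢ = 410.
Σwᵢxᵢ = 50·1 + 150·4 + 100·9 + 40·10 + 70·8 = 2510.
Σwᵢyᵢ = 50·2 + 150·4 + 100·9 + 40·7 + 70·10 = 2580.
x* = 2510/410 = 6.12, y* = 2580/410 = 6.29.

(6.12, 6.29)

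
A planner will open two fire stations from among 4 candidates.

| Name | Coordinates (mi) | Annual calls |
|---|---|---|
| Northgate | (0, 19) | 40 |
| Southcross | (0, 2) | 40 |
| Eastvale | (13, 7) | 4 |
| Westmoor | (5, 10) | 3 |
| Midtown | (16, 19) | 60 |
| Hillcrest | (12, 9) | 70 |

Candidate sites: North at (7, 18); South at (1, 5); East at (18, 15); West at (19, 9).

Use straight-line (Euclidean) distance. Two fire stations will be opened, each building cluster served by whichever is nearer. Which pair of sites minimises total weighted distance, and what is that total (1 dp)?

Evaluate every pair (each demand assigned to the nearer of the two):
  {South, East}: total = 1607.2
  {North, South}: total = 1741.2
  {South, West}: total = 1848.8
  {North, East}: total = 1906.2
  {North, West}: total = 2064.8
  {East, West}: total = 2372.9
Best pair: {South, East} with total 1607.2.

{South, East}, total 1607.2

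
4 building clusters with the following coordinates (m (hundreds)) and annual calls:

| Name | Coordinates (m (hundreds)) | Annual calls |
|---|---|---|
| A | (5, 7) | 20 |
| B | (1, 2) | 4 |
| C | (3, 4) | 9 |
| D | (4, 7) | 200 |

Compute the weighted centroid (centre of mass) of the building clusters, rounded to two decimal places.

(4.00, 6.80)

The minimiser of Σwᵢ‖p−pᵢ‖² is the weighted centroid p* = (Σwᵢpᵢ)/(Σwᵢ).
Σwᵢ = 233.
Σwᵢxᵢ = 20·5 + 4·1 + 9·3 + 200·4 = 931.
Σwᵢyᵢ = 20·7 + 4·2 + 9·4 + 200·7 = 1584.
x* = 931/233 = 4.00, y* = 1584/233 = 6.80.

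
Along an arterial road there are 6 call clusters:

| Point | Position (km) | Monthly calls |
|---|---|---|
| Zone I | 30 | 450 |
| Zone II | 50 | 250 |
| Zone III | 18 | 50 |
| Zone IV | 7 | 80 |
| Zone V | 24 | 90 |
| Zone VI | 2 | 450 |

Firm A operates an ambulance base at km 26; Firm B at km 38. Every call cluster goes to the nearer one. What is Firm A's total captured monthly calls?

The indifferent point is the midpoint (26+38)/2 = 32; call clusters left of it (closer to Firm A at 26) go to Firm A, those right go to Firm B.
  Zone VI at 2 (w=450) → Firm A
  Zone IV at 7 (w=80) → Firm A
  Zone III at 18 (w=50) → Firm A
  Zone V at 24 (w=90) → Firm A
  Zone I at 30 (w=450) → Firm A
  Zone II at 50 (w=250) → Firm B
Firm A captures 1120; Firm B captures 250.

1120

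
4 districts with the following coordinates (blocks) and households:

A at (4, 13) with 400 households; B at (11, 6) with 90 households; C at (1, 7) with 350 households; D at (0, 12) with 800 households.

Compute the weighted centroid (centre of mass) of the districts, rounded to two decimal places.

The minimiser of Σwᵢ‖p−pᵢ‖² is the weighted centroid p* = (Σwᵢpᵢ)/(Σwᵢ).
Σwᵢ = 1640.
Σwᵢxᵢ = 400·4 + 90·11 + 350·1 + 800·0 = 2940.
Σwᵢyᵢ = 400·13 + 90·6 + 350·7 + 800·12 = 17790.
x* = 2940/1640 = 1.79, y* = 17790/1640 = 10.85.

(1.79, 10.85)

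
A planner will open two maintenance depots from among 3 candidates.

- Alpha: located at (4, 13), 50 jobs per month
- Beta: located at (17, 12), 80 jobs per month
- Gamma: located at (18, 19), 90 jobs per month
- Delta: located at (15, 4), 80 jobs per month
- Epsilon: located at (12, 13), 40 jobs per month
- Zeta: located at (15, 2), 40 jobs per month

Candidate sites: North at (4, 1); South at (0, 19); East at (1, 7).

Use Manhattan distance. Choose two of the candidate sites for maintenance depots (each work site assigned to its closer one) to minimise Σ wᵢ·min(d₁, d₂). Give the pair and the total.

{North, South}, total 6360

Evaluate every pair (each demand assigned to the nearer of the two):
  {North, South}: total = 6360
  {South, East}: total = 6550
  {North, East}: total = 7020
Best pair: {North, South} with total 6360.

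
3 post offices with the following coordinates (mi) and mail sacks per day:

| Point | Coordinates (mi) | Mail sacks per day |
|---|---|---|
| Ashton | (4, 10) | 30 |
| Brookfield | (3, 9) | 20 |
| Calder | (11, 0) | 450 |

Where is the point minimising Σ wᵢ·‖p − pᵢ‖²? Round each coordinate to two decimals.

The minimiser of Σwᵢ‖p−pᵢ‖² is the weighted centroid p* = (Σwᵢpᵢ)/(Σwᵢ).
Σwᵢ = 500.
Σwᵢxᵢ = 30·4 + 20·3 + 450·11 = 5130.
Σwᵢyᵢ = 30·10 + 20·9 + 450·0 = 480.
x* = 5130/500 = 10.26, y* = 480/500 = 0.96.

(10.26, 0.96)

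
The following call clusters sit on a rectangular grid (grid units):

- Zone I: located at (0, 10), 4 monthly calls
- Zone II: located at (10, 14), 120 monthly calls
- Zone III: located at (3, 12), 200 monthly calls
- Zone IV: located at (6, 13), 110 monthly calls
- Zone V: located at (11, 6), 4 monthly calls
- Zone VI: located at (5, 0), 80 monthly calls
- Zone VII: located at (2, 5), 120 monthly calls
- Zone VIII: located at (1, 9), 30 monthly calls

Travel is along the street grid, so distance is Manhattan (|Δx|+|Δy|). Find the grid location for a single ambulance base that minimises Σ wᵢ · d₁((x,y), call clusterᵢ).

(3, 12)

Manhattan distance separates: Σwᵢ(|x−xᵢ|+|y−yᵢ|) = Σwᵢ|x−xᵢ| + Σwᵢ|y−yᵢ|, so x and y are optimised independently as 1-D weighted medians.
Total weight W = 668; half = 334.
x-coordinate, sorted with cumulative weight:
  x=0 (Zone I, w=4) cum 4
  x=1 (Zone VIII, w=30) cum 34
  x=2 (Zone VII, w=120) cum 154
  x=3 (Zone III, w=200) cum 354  ← median
  x=5 (Zone VI, w=80) cum 434
  x=6 (Zone IV, w=110) cum 544
  x=10 (Zone II, w=120) cum 664
  x=11 (Zone V, w=4) cum 668
⇒ x* = 3
y-coordinate, sorted with cumulative weight:
  y=0 (Zone VI, w=80) cum 80
  y=5 (Zone VII, w=120) cum 200
  y=6 (Zone V, w=4) cum 204
  y=9 (Zone VIII, w=30) cum 234
  y=10 (Zone I, w=4) cum 238
  y=12 (Zone III, w=200) cum 438  ← median
  y=13 (Zone IV, w=110) cum 548
  y=14 (Zone II, w=120) cum 668
⇒ y* = 12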